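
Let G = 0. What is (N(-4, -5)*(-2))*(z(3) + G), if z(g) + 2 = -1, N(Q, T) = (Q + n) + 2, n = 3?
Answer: 6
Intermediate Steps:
N(Q, T) = 5 + Q (N(Q, T) = (Q + 3) + 2 = (3 + Q) + 2 = 5 + Q)
z(g) = -3 (z(g) = -2 - 1 = -3)
(N(-4, -5)*(-2))*(z(3) + G) = ((5 - 4)*(-2))*(-3 + 0) = (1*(-2))*(-3) = -2*(-3) = 6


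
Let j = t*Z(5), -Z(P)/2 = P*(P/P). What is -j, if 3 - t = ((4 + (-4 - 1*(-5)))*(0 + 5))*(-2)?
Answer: 530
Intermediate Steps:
Z(P) = -2*P (Z(P) = -2*P*P/P = -2*P)
t = 53 (t = 3 - (4 + (-4 - 1*(-5)))*(0 + 5)*(-2) = 3 - (4 + (-4 + 5))*5*(-2) = 3 - (4 + 1)*5*(-2) = 3 - 5*5*(-2) = 3 - 25*(-2) = 3 - 1*(-50) = 3 + 50 = 53)
j = -530 (j = 53*(-2*5) = 53*(-10) = -530)
-j = -1*(-530) = 530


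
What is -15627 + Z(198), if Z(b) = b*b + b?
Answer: 23775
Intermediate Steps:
Z(b) = b + b² (Z(b) = b² + b = b + b²)
-15627 + Z(198) = -15627 + 198*(1 + 198) = -15627 + 198*199 = -15627 + 39402 = 23775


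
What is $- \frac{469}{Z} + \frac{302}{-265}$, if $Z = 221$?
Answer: $- \frac{191027}{58565} \approx -3.2618$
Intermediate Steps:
$- \frac{469}{Z} + \frac{302}{-265} = - \frac{469}{221} + \frac{302}{-265} = \left(-469\right) \frac{1}{221} + 302 \left(- \frac{1}{265}\right) = - \frac{469}{221} - \frac{302}{265} = - \frac{191027}{58565}$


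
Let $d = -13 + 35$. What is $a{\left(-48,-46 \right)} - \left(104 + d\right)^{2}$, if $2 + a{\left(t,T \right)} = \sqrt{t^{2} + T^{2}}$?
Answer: $-15878 + 2 \sqrt{1105} \approx -15812.0$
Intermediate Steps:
$d = 22$
$a{\left(t,T \right)} = -2 + \sqrt{T^{2} + t^{2}}$ ($a{\left(t,T \right)} = -2 + \sqrt{t^{2} + T^{2}} = -2 + \sqrt{T^{2} + t^{2}}$)
$a{\left(-48,-46 \right)} - \left(104 + d\right)^{2} = \left(-2 + \sqrt{\left(-46\right)^{2} + \left(-48\right)^{2}}\right) - \left(104 + 22\right)^{2} = \left(-2 + \sqrt{2116 + 2304}\right) - 126^{2} = \left(-2 + \sqrt{4420}\right) - 15876 = \left(-2 + 2 \sqrt{1105}\right) - 15876 = -15878 + 2 \sqrt{1105}$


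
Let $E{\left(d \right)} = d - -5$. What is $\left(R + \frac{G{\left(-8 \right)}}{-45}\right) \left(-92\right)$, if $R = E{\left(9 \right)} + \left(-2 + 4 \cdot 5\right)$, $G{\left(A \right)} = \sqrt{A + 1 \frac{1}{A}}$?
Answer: $-2944 + \frac{23 i \sqrt{130}}{45} \approx -2944.0 + 5.8276 i$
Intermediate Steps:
$E{\left(d \right)} = 5 + d$ ($E{\left(d \right)} = d + 5 = 5 + d$)
$G{\left(A \right)} = \sqrt{A + \frac{1}{A}}$
$R = 32$ ($R = \left(5 + 9\right) + \left(-2 + 4 \cdot 5\right) = 14 + \left(-2 + 20\right) = 14 + 18 = 32$)
$\left(R + \frac{G{\left(-8 \right)}}{-45}\right) \left(-92\right) = \left(32 + \frac{\sqrt{-8 + \frac{1}{-8}}}{-45}\right) \left(-92\right) = \left(32 + \sqrt{-8 - \frac{1}{8}} \left(- \frac{1}{45}\right)\right) \left(-92\right) = \left(32 + \sqrt{- \frac{65}{8}} \left(- \frac{1}{45}\right)\right) \left(-92\right) = \left(32 + \frac{i \sqrt{130}}{4} \left(- \frac{1}{45}\right)\right) \left(-92\right) = \left(32 - \frac{i \sqrt{130}}{180}\right) \left(-92\right) = -2944 + \frac{23 i \sqrt{130}}{45}$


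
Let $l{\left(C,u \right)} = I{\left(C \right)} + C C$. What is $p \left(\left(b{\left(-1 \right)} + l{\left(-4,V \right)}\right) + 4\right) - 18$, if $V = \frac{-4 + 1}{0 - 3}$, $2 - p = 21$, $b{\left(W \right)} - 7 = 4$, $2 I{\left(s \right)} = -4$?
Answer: $-569$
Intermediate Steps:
$I{\left(s \right)} = -2$ ($I{\left(s \right)} = \frac{1}{2} \left(-4\right) = -2$)
$b{\left(W \right)} = 11$ ($b{\left(W \right)} = 7 + 4 = 11$)
$p = -19$ ($p = 2 - 21 = -19$)
$V = 1$ ($V = - \frac{3}{-3} = \left(-3\right) \left(- \frac{1}{3}\right) = 1$)
$l{\left(C,u \right)} = -2 + C^{2}$ ($l{\left(C,u \right)} = -2 + C C = -2 + C^{2}$)
$p \left(\left(b{\left(-1 \right)} + l{\left(-4,V \right)}\right) + 4\right) - 18 = - 19 \left(\left(11 - \left(2 - \left(-4\right)^{2}\right)\right) + 4\right) - 18 = - 19 \left(\left(11 + \left(-2 + 16\right)\right) + 4\right) - 18 = - 19 \left(\left(11 + 14\right) + 4\right) - 18 = - 19 \left(25 + 4\right) - 18 = \left(-19\right) 29 - 18 = -551 - 18 = -569$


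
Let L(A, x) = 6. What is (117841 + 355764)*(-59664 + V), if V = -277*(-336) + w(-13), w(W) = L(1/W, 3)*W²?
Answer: 16302431310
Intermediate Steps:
w(W) = 6*W²
V = 94086 (V = -277*(-336) + 6*(-13)² = 93072 + 6*169 = 93072 + 1014 = 94086)
(117841 + 355764)*(-59664 + V) = (117841 + 355764)*(-59664 + 94086) = 473605*34422 = 16302431310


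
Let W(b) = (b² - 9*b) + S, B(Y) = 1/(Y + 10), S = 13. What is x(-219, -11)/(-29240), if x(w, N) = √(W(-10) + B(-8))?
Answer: -√814/58480 ≈ -0.00048787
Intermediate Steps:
B(Y) = 1/(10 + Y)
W(b) = 13 + b² - 9*b (W(b) = (b² - 9*b) + 13 = 13 + b² - 9*b)
x(w, N) = √814/2 (x(w, N) = √((13 + (-10)² - 9*(-10)) + 1/(10 - 8)) = √((13 + 100 + 90) + 1/2) = √(203 + ½) = √(407/2) = √814/2)
x(-219, -11)/(-29240) = (√814/2)/(-29240) = (√814/2)*(-1/29240) = -√814/58480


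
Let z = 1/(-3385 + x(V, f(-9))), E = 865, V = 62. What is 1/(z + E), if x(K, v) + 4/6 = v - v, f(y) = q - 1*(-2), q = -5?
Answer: 10157/8785802 ≈ 0.0011561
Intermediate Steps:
f(y) = -3 (f(y) = -5 - 1*(-2) = -5 + 2 = -3)
x(K, v) = -⅔ (x(K, v) = -⅔ + (v - v) = -⅔ + 0 = -⅔)
z = -3/10157 (z = 1/(-3385 - ⅔) = 1/(-10157/3) = -3/10157 ≈ -0.00029536)
1/(z + E) = 1/(-3/10157 + 865) = 1/(8785802/10157) = 10157/8785802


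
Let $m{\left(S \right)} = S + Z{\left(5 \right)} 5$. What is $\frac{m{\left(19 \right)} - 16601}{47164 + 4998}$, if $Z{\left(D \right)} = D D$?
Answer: $- \frac{16457}{52162} \approx -0.3155$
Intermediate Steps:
$Z{\left(D \right)} = D^{2}$
$m{\left(S \right)} = 125 + S$ ($m{\left(S \right)} = S + 5^{2} \cdot 5 = S + 25 \cdot 5 = S + 125 = 125 + S$)
$\frac{m{\left(19 \right)} - 16601}{47164 + 4998} = \frac{\left(125 + 19\right) - 16601}{47164 + 4998} = \frac{144 - 16601}{52162} = \left(-16457\right) \frac{1}{52162} = - \frac{16457}{52162}$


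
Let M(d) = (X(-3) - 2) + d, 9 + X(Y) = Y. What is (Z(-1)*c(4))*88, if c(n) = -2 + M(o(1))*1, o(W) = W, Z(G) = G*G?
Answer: -1320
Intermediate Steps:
Z(G) = G²
X(Y) = -9 + Y
M(d) = -14 + d (M(d) = ((-9 - 3) - 2) + d = (-12 - 2) + d = -14 + d)
c(n) = -15 (c(n) = -2 + (-14 + 1)*1 = -2 - 13*1 = -2 - 13 = -15)
(Z(-1)*c(4))*88 = ((-1)²*(-15))*88 = (1*(-15))*88 = -15*88 = -1320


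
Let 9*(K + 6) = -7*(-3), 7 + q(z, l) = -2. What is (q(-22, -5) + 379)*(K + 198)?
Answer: 215710/3 ≈ 71903.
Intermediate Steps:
q(z, l) = -9 (q(z, l) = -7 - 2 = -9)
K = -11/3 (K = -6 + (-7*(-3))/9 = -6 + (1/9)*21 = -6 + 7/3 = -11/3 ≈ -3.6667)
(q(-22, -5) + 379)*(K + 198) = (-9 + 379)*(-11/3 + 198) = 370*(583/3) = 215710/3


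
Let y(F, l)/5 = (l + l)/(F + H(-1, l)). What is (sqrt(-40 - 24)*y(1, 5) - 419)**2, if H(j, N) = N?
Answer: 1540049/9 - 167600*I/3 ≈ 1.7112e+5 - 55867.0*I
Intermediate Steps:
y(F, l) = 10*l/(F + l) (y(F, l) = 5*((l + l)/(F + l)) = 5*((2*l)/(F + l)) = 5*(2*l/(F + l)) = 10*l/(F + l))
(sqrt(-40 - 24)*y(1, 5) - 419)**2 = (sqrt(-40 - 24)*(10*5/(1 + 5)) - 419)**2 = (sqrt(-64)*(10*5/6) - 419)**2 = ((8*I)*(10*5*(1/6)) - 419)**2 = ((8*I)*(25/3) - 419)**2 = (200*I/3 - 419)**2 = (-419 + 200*I/3)**2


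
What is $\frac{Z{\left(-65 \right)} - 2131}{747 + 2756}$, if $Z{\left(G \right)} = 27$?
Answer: $- \frac{2104}{3503} \approx -0.60063$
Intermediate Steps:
$\frac{Z{\left(-65 \right)} - 2131}{747 + 2756} = \frac{27 - 2131}{747 + 2756} = - \frac{2104}{3503}$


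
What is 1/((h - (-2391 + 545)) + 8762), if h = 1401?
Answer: 1/12009 ≈ 8.3271e-5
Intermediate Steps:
1/((h - (-2391 + 545)) + 8762) = 1/((1401 - (-2391 + 545)) + 8762) = 1/((1401 - 1*(-1846)) + 8762) = 1/((1401 + 1846) + 8762) = 1/(3247 + 8762) = 1/12009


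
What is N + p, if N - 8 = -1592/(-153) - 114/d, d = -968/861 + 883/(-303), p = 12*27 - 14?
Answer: 709726528/1990071 ≈ 356.63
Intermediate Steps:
p = 310 (p = 324 - 14 = 310)
d = -117063/28987 (d = -968*1/861 + 883*(-1/303) = -968/861 - 883/303 = -117063/28987 ≈ -4.0385)
N = 92804518/1990071 (N = 8 + (-1592/(-153) - 114/(-117063/28987)) = 8 + (-1592*(-1/153) - 114*(-28987/117063)) = 8 + (1592/153 + 1101506/39021) = 8 + 76883950/1990071 = 92804518/1990071 ≈ 46.634)
N + p = 92804518/1990071 + 310 = 709726528/1990071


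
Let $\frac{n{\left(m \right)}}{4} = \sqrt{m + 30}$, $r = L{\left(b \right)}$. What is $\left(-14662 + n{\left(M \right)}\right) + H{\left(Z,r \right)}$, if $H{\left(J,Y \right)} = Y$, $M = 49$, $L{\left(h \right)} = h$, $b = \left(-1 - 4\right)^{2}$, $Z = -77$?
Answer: $-14637 + 4 \sqrt{79} \approx -14601.0$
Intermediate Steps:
$b = 25$ ($b = \left(-5\right)^{2} = 25$)
$r = 25$
$n{\left(m \right)} = 4 \sqrt{30 + m}$ ($n{\left(m \right)} = 4 \sqrt{m + 30} = 4 \sqrt{30 + m}$)
$\left(-14662 + n{\left(M \right)}\right) + H{\left(Z,r \right)} = \left(-14662 + 4 \sqrt{30 + 49}\right) + 25 = \left(-14662 + 4 \sqrt{79}\right) + 25 = -14637 + 4 \sqrt{79}$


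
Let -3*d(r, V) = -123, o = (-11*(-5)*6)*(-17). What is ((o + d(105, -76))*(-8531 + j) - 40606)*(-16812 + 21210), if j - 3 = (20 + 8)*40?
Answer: 181261573308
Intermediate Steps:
o = -5610 (o = (55*6)*(-17) = 330*(-17) = -5610)
d(r, V) = 41 (d(r, V) = -⅓*(-123) = 41)
j = 1123 (j = 3 + (20 + 8)*40 = 3 + 28*40 = 3 + 1120 = 1123)
((o + d(105, -76))*(-8531 + j) - 40606)*(-16812 + 21210) = ((-5610 + 41)*(-8531 + 1123) - 40606)*(-16812 + 21210) = (-5569*(-7408) - 40606)*4398 = (41255152 - 40606)*4398 = 41214546*4398 = 181261573308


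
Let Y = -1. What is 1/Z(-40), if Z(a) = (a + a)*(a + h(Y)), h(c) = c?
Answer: 1/3280 ≈ 0.00030488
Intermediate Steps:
Z(a) = 2*a*(-1 + a) (Z(a) = (a + a)*(a - 1) = (2*a)*(-1 + a) = 2*a*(-1 + a))
1/Z(-40) = 1/(2*(-40)*(-1 - 40)) = 1/(2*(-40)*(-41)) = 1/3280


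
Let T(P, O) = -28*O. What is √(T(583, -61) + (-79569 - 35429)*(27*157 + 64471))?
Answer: 2*I*√1975377718 ≈ 88891.0*I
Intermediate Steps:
√(T(583, -61) + (-79569 - 35429)*(27*157 + 64471)) = √(-28*(-61) + (-79569 - 35429)*(27*157 + 64471)) = √(1708 - 114998*(4239 + 64471)) = √(1708 - 114998*68710) = √(1708 - 7901512580) = √(-7901510872) = 2*I*√1975377718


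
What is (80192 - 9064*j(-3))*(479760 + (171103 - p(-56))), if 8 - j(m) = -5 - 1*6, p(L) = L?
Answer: -59900170056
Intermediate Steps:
j(m) = 19 (j(m) = 8 - (-5 - 1*6) = 8 - (-5 - 6) = 8 - 1*(-11) = 8 + 11 = 19)
(80192 - 9064*j(-3))*(479760 + (171103 - p(-56))) = (80192 - 9064*19)*(479760 + (171103 - 1*(-56))) = (80192 - 172216)*(479760 + (171103 + 56)) = -92024*(479760 + 171159) = -92024*650919 = -59900170056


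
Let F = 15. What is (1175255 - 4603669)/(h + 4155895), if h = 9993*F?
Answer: -1714207/2152895 ≈ -0.79623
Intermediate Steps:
h = 149895 (h = 9993*15 = 149895)
(1175255 - 4603669)/(h + 4155895) = (1175255 - 4603669)/(149895 + 4155895) = -3428414/4305790 = -3428414*1/4305790 = -1714207/2152895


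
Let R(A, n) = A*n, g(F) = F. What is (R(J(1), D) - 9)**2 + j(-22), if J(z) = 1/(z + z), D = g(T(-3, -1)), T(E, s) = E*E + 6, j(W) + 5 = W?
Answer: -99/4 ≈ -24.750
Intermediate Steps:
j(W) = -5 + W
T(E, s) = 6 + E**2 (T(E, s) = E**2 + 6 = 6 + E**2)
D = 15 (D = 6 + (-3)**2 = 6 + 9 = 15)
J(z) = 1/(2*z)
(R(J(1), D) - 9)**2 + j(-22) = (((1/2)/1)*15 - 9)**2 + (-5 - 22) = (((1/2)*1)*15 - 9)**2 - 27 = ((1/2)*15 - 9)**2 - 27 = (15/2 - 9)**2 - 27 = (-3/2)**2 - 27 = 9/4 - 27 = -99/4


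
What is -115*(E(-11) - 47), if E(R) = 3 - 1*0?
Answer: 5060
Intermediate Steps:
E(R) = 3 (E(R) = 3 + 0 = 3)
-115*(E(-11) - 47) = -115*(3 - 47) = -115*(-44) = 5060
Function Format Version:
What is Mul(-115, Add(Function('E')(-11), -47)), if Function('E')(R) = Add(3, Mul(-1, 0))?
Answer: 5060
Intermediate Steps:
Function('E')(R) = 3 (Function('E')(R) = Add(3, 0) = 3)
Mul(-115, Add(Function('E')(-11), -47)) = Mul(-115, Add(3, -47)) = Mul(-115, -44) = 5060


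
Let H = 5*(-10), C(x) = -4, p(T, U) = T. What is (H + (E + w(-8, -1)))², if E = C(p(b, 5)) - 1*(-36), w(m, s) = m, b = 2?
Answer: 676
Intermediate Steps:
H = -50
E = 32 (E = -4 - 1*(-36) = -4 + 36 = 32)
(H + (E + w(-8, -1)))² = (-50 + (32 - 8))² = (-50 + 24)² = (-26)² = 676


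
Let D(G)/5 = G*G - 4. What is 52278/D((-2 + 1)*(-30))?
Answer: 26139/2240 ≈ 11.669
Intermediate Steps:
D(G) = -20 + 5*G² (D(G) = 5*(G*G - 4) = 5*(G² - 4) = 5*(-4 + G²) = -20 + 5*G²)
52278/D((-2 + 1)*(-30)) = 52278/(-20 + 5*((-2 + 1)*(-30))²) = 52278/(-20 + 5*(-1*(-30))²) = 52278/(-20 + 5*30²) = 52278/(-20 + 5*900) = 52278/(-20 + 4500) = 52278/4480 = 52278*(1/4480) = 26139/2240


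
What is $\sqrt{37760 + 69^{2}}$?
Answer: $\sqrt{42521} \approx 206.21$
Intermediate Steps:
$\sqrt{37760 + 69^{2}} = \sqrt{37760 + 4761} = \sqrt{42521}$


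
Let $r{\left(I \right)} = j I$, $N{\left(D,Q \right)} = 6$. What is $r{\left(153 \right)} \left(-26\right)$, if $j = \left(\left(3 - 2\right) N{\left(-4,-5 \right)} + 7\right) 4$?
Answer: $-206856$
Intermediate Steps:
$j = 52$ ($j = \left(\left(3 - 2\right) 6 + 7\right) 4 = \left(1 \cdot 6 + 7\right) 4 = \left(6 + 7\right) 4 = 13 \cdot 4 = 52$)
$r{\left(I \right)} = 52 I$
$r{\left(153 \right)} \left(-26\right) = 52 \cdot 153 \left(-26\right) = 7956 \left(-26\right) = -206856$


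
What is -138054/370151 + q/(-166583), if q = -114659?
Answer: 19443694027/61660864033 ≈ 0.31533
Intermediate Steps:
-138054/370151 + q/(-166583) = -138054/370151 - 114659/(-166583) = -138054*1/370151 - 114659*(-1/166583) = -138054/370151 + 114659/166583 = 19443694027/61660864033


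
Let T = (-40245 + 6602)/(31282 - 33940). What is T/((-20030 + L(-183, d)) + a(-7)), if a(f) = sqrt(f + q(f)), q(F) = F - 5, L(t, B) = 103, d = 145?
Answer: -670404061/1055452854984 - 33643*I*sqrt(19)/1055452854984 ≈ -0.00063518 - 1.3894e-7*I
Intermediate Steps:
q(F) = -5 + F
T = 33643/2658 (T = -33643/(-2658) = -33643*(-1/2658) = 33643/2658 ≈ 12.657)
a(f) = sqrt(-5 + 2*f) (a(f) = sqrt(f + (-5 + f)) = sqrt(-5 + 2*f))
T/((-20030 + L(-183, d)) + a(-7)) = 33643/(2658*((-20030 + 103) + sqrt(-5 + 2*(-7)))) = 33643/(2658*(-19927 + sqrt(-5 - 14))) = 33643/(2658*(-19927 + sqrt(-19))) = 33643/(2658*(-19927 + I*sqrt(19)))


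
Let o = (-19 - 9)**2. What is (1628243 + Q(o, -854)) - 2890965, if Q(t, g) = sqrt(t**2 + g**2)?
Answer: -1262722 + 14*sqrt(6857) ≈ -1.2616e+6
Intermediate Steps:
o = 784 (o = (-28)**2 = 784)
Q(t, g) = sqrt(g**2 + t**2)
(1628243 + Q(o, -854)) - 2890965 = (1628243 + sqrt((-854)**2 + 784**2)) - 2890965 = (1628243 + sqrt(729316 + 614656)) - 2890965 = (1628243 + sqrt(1343972)) - 2890965 = (1628243 + 14*sqrt(6857)) - 2890965 = -1262722 + 14*sqrt(6857)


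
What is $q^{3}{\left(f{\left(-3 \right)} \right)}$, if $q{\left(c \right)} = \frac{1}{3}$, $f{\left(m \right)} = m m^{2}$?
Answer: $\frac{1}{27} \approx 0.037037$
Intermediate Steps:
$f{\left(m \right)} = m^{3}$
$q{\left(c \right)} = \frac{1}{3}$
$q^{3}{\left(f{\left(-3 \right)} \right)} = \left(\frac{1}{3}\right)^{3} = \frac{1}{27}$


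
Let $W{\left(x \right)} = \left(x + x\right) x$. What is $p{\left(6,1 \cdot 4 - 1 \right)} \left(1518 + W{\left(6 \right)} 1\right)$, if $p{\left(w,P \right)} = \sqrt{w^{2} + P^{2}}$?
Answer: $4770 \sqrt{5} \approx 10666.0$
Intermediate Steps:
$W{\left(x \right)} = 2 x^{2}$ ($W{\left(x \right)} = 2 x x = 2 x^{2}$)
$p{\left(w,P \right)} = \sqrt{P^{2} + w^{2}}$
$p{\left(6,1 \cdot 4 - 1 \right)} \left(1518 + W{\left(6 \right)} 1\right) = \sqrt{\left(1 \cdot 4 - 1\right)^{2} + 6^{2}} \left(1518 + 2 \cdot 6^{2} \cdot 1\right) = \sqrt{\left(4 - 1\right)^{2} + 36} \left(1518 + 2 \cdot 36 \cdot 1\right) = \sqrt{3^{2} + 36} \left(1518 + 72 \cdot 1\right) = \sqrt{9 + 36} \left(1518 + 72\right) = \sqrt{45} \cdot 1590 = 3 \sqrt{5} \cdot 1590 = 4770 \sqrt{5}$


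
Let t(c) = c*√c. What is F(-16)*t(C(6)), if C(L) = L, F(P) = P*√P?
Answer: -384*I*√6 ≈ -940.6*I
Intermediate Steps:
F(P) = P^(3/2)
t(c) = c^(3/2)
F(-16)*t(C(6)) = (-16)^(3/2)*6^(3/2) = (-64*I)*(6*√6) = -384*I*√6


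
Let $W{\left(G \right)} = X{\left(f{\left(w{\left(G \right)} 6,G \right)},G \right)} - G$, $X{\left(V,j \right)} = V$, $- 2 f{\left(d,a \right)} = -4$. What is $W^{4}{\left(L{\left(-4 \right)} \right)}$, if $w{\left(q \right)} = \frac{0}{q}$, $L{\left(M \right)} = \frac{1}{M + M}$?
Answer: $\frac{83521}{4096} \approx 20.391$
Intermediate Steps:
$L{\left(M \right)} = \frac{1}{2 M}$
$w{\left(q \right)} = 0$
$f{\left(d,a \right)} = 2$ ($f{\left(d,a \right)} = \left(- \frac{1}{2}\right) \left(-4\right) = 2$)
$W{\left(G \right)} = 2 - G$
$W^{4}{\left(L{\left(-4 \right)} \right)} = \left(2 - \frac{1}{2 \left(-4\right)}\right)^{4} = \left(2 - \frac{1}{2} \left(- \frac{1}{4}\right)\right)^{4} = \left(2 - - \frac{1}{8}\right)^{4} = \left(2 + \frac{1}{8}\right)^{4} = \left(\frac{17}{8}\right)^{4} = \frac{83521}{4096}$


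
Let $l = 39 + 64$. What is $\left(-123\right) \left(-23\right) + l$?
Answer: $2932$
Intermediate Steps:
$l = 103$
$\left(-123\right) \left(-23\right) + l = \left(-123\right) \left(-23\right) + 103 = 2829 + 103 = 2932$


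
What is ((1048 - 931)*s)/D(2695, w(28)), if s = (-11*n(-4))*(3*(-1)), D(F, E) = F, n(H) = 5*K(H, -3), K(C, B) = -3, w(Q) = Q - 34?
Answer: -1053/49 ≈ -21.490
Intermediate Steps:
w(Q) = -34 + Q
n(H) = -15 (n(H) = 5*(-3) = -15)
s = -495 (s = (-11*(-15))*(3*(-1)) = 165*(-3) = -495)
((1048 - 931)*s)/D(2695, w(28)) = ((1048 - 931)*(-495))/2695 = (117*(-495))*(1/2695) = -57915*1/2695 = -1053/49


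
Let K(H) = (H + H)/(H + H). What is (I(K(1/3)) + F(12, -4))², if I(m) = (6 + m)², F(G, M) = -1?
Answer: 2304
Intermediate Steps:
K(H) = 1 (K(H) = (2*H)/((2*H)) = (2*H)*(1/(2*H)) = 1)
(I(K(1/3)) + F(12, -4))² = ((6 + 1)² - 1)² = (7² - 1)² = (49 - 1)² = 48² = 2304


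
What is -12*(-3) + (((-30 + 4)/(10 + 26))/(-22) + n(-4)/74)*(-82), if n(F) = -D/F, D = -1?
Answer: 492089/14652 ≈ 33.585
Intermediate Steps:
n(F) = 1/F (n(F) = -(-1)/F = 1/F)
-12*(-3) + (((-30 + 4)/(10 + 26))/(-22) + n(-4)/74)*(-82) = -12*(-3) + (((-30 + 4)/(10 + 26))/(-22) + 1/(-4*74))*(-82) = 36 + (-26/36*(-1/22) - ¼*1/74)*(-82) = 36 + (-26*1/36*(-1/22) - 1/296)*(-82) = 36 + (-13/18*(-1/22) - 1/296)*(-82) = 36 + (13/396 - 1/296)*(-82) = 36 + (863/29304)*(-82) = 36 - 35383/14652 = 492089/14652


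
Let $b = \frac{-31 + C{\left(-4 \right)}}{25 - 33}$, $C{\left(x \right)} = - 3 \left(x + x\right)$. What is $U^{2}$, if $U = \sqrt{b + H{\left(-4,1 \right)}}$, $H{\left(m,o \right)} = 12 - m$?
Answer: $\frac{135}{8} \approx 16.875$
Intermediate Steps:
$C{\left(x \right)} = - 6 x$ ($C{\left(x \right)} = - 3 \cdot 2 x = - 6 x$)
$b = \frac{7}{8}$ ($b = \frac{-31 - -24}{25 - 33} = \frac{-31 + 24}{-8} = \left(-7\right) \left(- \frac{1}{8}\right) = \frac{7}{8} \approx 0.875$)
$U = \frac{3 \sqrt{30}}{4}$ ($U = \sqrt{\frac{7}{8} + \left(12 - -4\right)} = \sqrt{\frac{7}{8} + \left(12 + 4\right)} = \sqrt{\frac{7}{8} + 16} = \sqrt{\frac{135}{8}} = \frac{3 \sqrt{30}}{4} \approx 4.1079$)
$U^{2} = \left(\frac{3 \sqrt{30}}{4}\right)^{2} = \frac{135}{8}$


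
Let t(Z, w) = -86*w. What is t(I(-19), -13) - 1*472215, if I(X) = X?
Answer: -471097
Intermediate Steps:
t(I(-19), -13) - 1*472215 = -86*(-13) - 1*472215 = 1118 - 472215 = -471097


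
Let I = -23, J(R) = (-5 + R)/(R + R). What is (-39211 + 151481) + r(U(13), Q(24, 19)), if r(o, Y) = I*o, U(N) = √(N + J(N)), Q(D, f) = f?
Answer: 112270 - 23*√2249/13 ≈ 1.1219e+5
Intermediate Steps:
J(R) = (-5 + R)/(2*R) (J(R) = (-5 + R)/((2*R)) = (-5 + R)*(1/(2*R)) = (-5 + R)/(2*R))
U(N) = √(N + (-5 + N)/(2*N))
r(o, Y) = -23*o
(-39211 + 151481) + r(U(13), Q(24, 19)) = (-39211 + 151481) - 23*√(2 - 10/13 + 4*13)/2 = 112270 - 23*√(2 - 10*1/13 + 52)/2 = 112270 - 23*√(2 - 10/13 + 52)/2 = 112270 - 23*√(692/13)/2 = 112270 - 23*2*√2249/13/2 = 112270 - 23*√2249/13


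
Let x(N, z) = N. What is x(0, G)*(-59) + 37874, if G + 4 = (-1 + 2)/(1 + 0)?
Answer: 37874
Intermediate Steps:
G = -3 (G = -4 + (-1 + 2)/(1 + 0) = -4 + 1/1 = -4 + 1*1 = -4 + 1 = -3)
x(0, G)*(-59) + 37874 = 0*(-59) + 37874 = 0 + 37874 = 37874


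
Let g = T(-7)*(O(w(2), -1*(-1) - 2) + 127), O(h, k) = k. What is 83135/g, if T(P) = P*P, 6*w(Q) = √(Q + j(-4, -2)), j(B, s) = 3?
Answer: 83135/6174 ≈ 13.465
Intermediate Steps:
w(Q) = √(3 + Q)/6 (w(Q) = √(Q + 3)/6 = √(3 + Q)/6)
T(P) = P²
g = 6174 (g = (-7)²*((-1*(-1) - 2) + 127) = 49*((1 - 2) + 127) = 49*(-1 + 127) = 49*126 = 6174)
83135/g = 83135/6174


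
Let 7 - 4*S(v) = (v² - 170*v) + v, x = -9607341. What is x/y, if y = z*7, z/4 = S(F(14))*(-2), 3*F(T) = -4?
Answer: -86466069/27734 ≈ -3117.7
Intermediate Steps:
F(T) = -4/3 (F(T) = (⅓)*(-4) = -4/3)
S(v) = 7/4 - v²/4 + 169*v/4 (S(v) = 7/4 - ((v² - 170*v) + v)/4 = 7/4 - (v² - 169*v)/4 = 7/4 + (-v²/4 + 169*v/4) = 7/4 - v²/4 + 169*v/4)
z = 3962/9 (z = 4*((7/4 - (-4/3)²/4 + (169/4)*(-4/3))*(-2)) = 4*((7/4 - ¼*16/9 - 169/3)*(-2)) = 4*((7/4 - 4/9 - 169/3)*(-2)) = 4*(-1981/36*(-2)) = 4*(1981/18) = 3962/9 ≈ 440.22)
y = 27734/9 (y = (3962/9)*7 = 27734/9 ≈ 3081.6)
x/y = -9607341/27734/9 = -9607341*9/27734 = -86466069/27734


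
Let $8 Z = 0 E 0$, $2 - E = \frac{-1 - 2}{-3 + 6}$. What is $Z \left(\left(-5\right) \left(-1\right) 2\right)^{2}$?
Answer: $0$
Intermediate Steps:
$E = 3$ ($E = 2 - \frac{-1 - 2}{-3 + 6} = 2 - - \frac{3}{3} = 2 - \left(-3\right) \frac{1}{3} = 2 - -1 = 2 + 1 = 3$)
$Z = 0$ ($Z = \frac{0 \cdot 3 \cdot 0}{8} = \frac{0 \cdot 0}{8} = \frac{1}{8} \cdot 0 = 0$)
$Z \left(\left(-5\right) \left(-1\right) 2\right)^{2} = 0 \left(\left(-5\right) \left(-1\right) 2\right)^{2} = 0 \left(5 \cdot 2\right)^{2} = 0 \cdot 10^{2} = 0 \cdot 100 = 0$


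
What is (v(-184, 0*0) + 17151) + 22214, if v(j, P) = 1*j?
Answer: 39181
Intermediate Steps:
v(j, P) = j
(v(-184, 0*0) + 17151) + 22214 = (-184 + 17151) + 22214 = 16967 + 22214 = 39181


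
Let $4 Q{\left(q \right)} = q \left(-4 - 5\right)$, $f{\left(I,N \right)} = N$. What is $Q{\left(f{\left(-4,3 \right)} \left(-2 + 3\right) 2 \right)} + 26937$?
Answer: $\frac{53847}{2} \approx 26924.0$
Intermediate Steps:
$Q{\left(q \right)} = - \frac{9 q}{4}$ ($Q{\left(q \right)} = \frac{q \left(-4 - 5\right)}{4} = \frac{q \left(-9\right)}{4} = \frac{\left(-9\right) q}{4} = - \frac{9 q}{4}$)
$Q{\left(f{\left(-4,3 \right)} \left(-2 + 3\right) 2 \right)} + 26937 = - \frac{9 \cdot 3 \left(-2 + 3\right) 2}{4} + 26937 = - \frac{9 \cdot 3 \cdot 1 \cdot 2}{4} + 26937 = - \frac{9 \cdot 3 \cdot 2}{4} + 26937 = \left(- \frac{9}{4}\right) 6 + 26937 = - \frac{27}{2} + 26937 = \frac{53847}{2}$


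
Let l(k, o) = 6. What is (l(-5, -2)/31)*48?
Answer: 288/31 ≈ 9.2903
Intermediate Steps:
(l(-5, -2)/31)*48 = (6/31)*48 = 288/31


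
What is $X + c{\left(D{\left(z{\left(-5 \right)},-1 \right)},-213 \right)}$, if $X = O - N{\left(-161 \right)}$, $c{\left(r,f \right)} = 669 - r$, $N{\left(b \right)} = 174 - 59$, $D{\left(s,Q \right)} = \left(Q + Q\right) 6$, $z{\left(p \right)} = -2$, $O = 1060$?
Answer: $1626$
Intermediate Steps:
$D{\left(s,Q \right)} = 12 Q$ ($D{\left(s,Q \right)} = 2 Q 6 = 12 Q$)
$N{\left(b \right)} = 115$ ($N{\left(b \right)} = 174 - 59 = 115$)
$X = 945$ ($X = 1060 - 115 = 945$)
$X + c{\left(D{\left(z{\left(-5 \right)},-1 \right)},-213 \right)} = 945 + \left(669 - 12 \left(-1\right)\right) = 945 + \left(669 - -12\right) = 945 + \left(669 + 12\right) = 945 + 681 = 1626$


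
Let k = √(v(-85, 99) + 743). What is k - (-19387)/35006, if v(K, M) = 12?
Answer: 19387/35006 + √755 ≈ 28.031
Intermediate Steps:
k = √755 (k = √(12 + 743) = √755 ≈ 27.477)
k - (-19387)/35006 = √755 - (-19387)/35006 = √755 - 1*(-19387/35006) = √755 + 19387/35006 = 19387/35006 + √755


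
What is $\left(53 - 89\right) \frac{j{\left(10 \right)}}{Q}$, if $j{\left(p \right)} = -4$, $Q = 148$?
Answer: $\frac{36}{37} \approx 0.97297$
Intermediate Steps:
$\left(53 - 89\right) \frac{j{\left(10 \right)}}{Q} = \left(53 - 89\right) \left(- \frac{4}{148}\right) = - 36 \left(\left(-4\right) \frac{1}{148}\right) = \left(-36\right) \left(- \frac{1}{37}\right) = \frac{36}{37}$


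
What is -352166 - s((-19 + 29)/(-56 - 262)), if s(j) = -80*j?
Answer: -55994794/159 ≈ -3.5217e+5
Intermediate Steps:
-352166 - s((-19 + 29)/(-56 - 262)) = -352166 - (-80)*(-19 + 29)/(-56 - 262) = -352166 - (-80)*10/(-318) = -352166 - (-80)*10*(-1/318) = -352166 - (-80)*(-5)/159 = -352166 - 1*400/159 = -352166 - 400/159 = -55994794/159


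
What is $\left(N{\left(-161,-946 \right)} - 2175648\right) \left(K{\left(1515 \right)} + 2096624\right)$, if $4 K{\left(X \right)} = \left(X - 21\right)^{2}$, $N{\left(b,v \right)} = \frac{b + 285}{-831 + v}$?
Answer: $- \frac{10263147307630460}{1777} \approx -5.7755 \cdot 10^{12}$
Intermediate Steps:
$N{\left(b,v \right)} = \frac{285 + b}{-831 + v}$
$K{\left(X \right)} = \frac{\left(-21 + X\right)^{2}}{4}$ ($K{\left(X \right)} = \frac{\left(X - 21\right)^{2}}{4} = \frac{\left(-21 + X\right)^{2}}{4}$)
$\left(N{\left(-161,-946 \right)} - 2175648\right) \left(K{\left(1515 \right)} + 2096624\right) = \left(\frac{285 - 161}{-831 - 946} - 2175648\right) \left(\frac{\left(-21 + 1515\right)^{2}}{4} + 2096624\right) = \left(\frac{1}{-1777} \cdot 124 - 2175648\right) \left(\frac{1494^{2}}{4} + 2096624\right) = \left(\left(- \frac{1}{1777}\right) 124 - 2175648\right) \left(\frac{1}{4} \cdot 2232036 + 2096624\right) = \left(- \frac{124}{1777} - 2175648\right) \left(558009 + 2096624\right) = \left(- \frac{3866126620}{1777}\right) 2654633 = - \frac{10263147307630460}{1777}$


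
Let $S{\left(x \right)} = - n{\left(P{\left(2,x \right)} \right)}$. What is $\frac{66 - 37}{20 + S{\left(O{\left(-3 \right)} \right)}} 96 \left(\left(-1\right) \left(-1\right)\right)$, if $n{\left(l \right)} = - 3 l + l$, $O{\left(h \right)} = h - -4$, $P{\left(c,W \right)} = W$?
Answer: $\frac{1392}{11} \approx 126.55$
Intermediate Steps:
$O{\left(h \right)} = 4 + h$ ($O{\left(h \right)} = h + 4 = 4 + h$)
$n{\left(l \right)} = - 2 l$
$S{\left(x \right)} = 2 x$ ($S{\left(x \right)} = - \left(-2\right) x = 2 x$)
$\frac{66 - 37}{20 + S{\left(O{\left(-3 \right)} \right)}} 96 \left(\left(-1\right) \left(-1\right)\right) = \frac{66 - 37}{20 + 2 \left(4 - 3\right)} 96 \left(\left(-1\right) \left(-1\right)\right) = \frac{29}{20 + 2 \cdot 1} \cdot 96 \cdot 1 = \frac{29}{20 + 2} \cdot 96 \cdot 1 = \frac{29}{22} \cdot 96 \cdot 1 = \frac{1392}{11} \cdot 1 = \frac{1392}{11}$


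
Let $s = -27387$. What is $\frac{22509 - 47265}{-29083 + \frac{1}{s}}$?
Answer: $\frac{338996286}{398248061} \approx 0.85122$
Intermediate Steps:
$\frac{22509 - 47265}{-29083 + \frac{1}{s}} = \frac{22509 - 47265}{-29083 + \frac{1}{-27387}} = - \frac{24756}{-29083 - \frac{1}{27387}} = - \frac{24756}{- \frac{796496122}{27387}} = \left(-24756\right) \left(- \frac{27387}{796496122}\right) = \frac{338996286}{398248061}$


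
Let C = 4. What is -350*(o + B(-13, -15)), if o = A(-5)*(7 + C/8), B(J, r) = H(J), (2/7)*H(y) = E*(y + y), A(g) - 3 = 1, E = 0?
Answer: -10500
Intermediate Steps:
A(g) = 4 (A(g) = 3 + 1 = 4)
H(y) = 0 (H(y) = 7*(0*(y + y))/2 = 7*(0*(2*y))/2 = (7/2)*0 = 0)
B(J, r) = 0
o = 30 (o = 4*(7 + 4/8) = 4*(7 + 4*(⅛)) = 4*(7 + ½) = 4*(15/2) = 30)
-350*(o + B(-13, -15)) = -350*(30 + 0) = -350*30 = -10500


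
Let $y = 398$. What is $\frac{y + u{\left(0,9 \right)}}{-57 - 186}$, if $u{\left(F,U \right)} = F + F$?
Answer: $- \frac{398}{243} \approx -1.6379$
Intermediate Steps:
$u{\left(F,U \right)} = 2 F$
$\frac{y + u{\left(0,9 \right)}}{-57 - 186} = \frac{398 + 2 \cdot 0}{-57 - 186} = \frac{398 + 0}{-243} = 398 \left(- \frac{1}{243}\right) = - \frac{398}{243}$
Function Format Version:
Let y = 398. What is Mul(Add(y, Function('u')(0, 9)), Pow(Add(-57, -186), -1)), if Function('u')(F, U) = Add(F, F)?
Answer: Rational(-398, 243) ≈ -1.6379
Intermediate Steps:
Function('u')(F, U) = Mul(2, F)
Mul(Add(y, Function('u')(0, 9)), Pow(Add(-57, -186), -1)) = Mul(Add(398, Mul(2, 0)), Pow(Add(-57, -186), -1)) = Mul(Add(398, 0), Pow(-243, -1)) = Mul(398, Rational(-1, 243)) = Rational(-398, 243)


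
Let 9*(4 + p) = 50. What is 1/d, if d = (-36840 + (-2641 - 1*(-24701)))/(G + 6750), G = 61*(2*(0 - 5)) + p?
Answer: -27637/66510 ≈ -0.41553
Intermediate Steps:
p = 14/9 (p = -4 + (⅑)*50 = -4 + 50/9 = 14/9 ≈ 1.5556)
G = -5476/9 (G = 61*(2*(0 - 5)) + 14/9 = 61*(2*(-5)) + 14/9 = 61*(-10) + 14/9 = -610 + 14/9 = -5476/9 ≈ -608.44)
d = -66510/27637 (d = (-36840 + (-2641 - 1*(-24701)))/(-5476/9 + 6750) = (-36840 + (-2641 + 24701))/(55274/9) = (-36840 + 22060)*(9/55274) = -14780*9/55274 = -66510/27637 ≈ -2.4066)
1/d = 1/(-66510/27637) = -27637/66510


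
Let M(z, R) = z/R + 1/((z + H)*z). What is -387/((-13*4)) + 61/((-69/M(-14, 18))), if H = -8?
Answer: 10103875/1243242 ≈ 8.1270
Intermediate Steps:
M(z, R) = z/R + 1/(z*(-8 + z)) (M(z, R) = z/R + 1/((z - 8)*z) = z/R + 1/((-8 + z)*z) = z/R + 1/(z*(-8 + z)))
-387/((-13*4)) + 61/((-69/M(-14, 18))) = -387/((-13*4)) + 61/((-69*(-252*(-8 - 14)/(18 + (-14)³ - 8*(-14)²)))) = -387/(-52) + 61/((-69*5544/(18 - 2744 - 8*196))) = -387*(-1/52) + 61/((-69*5544/(18 - 2744 - 1568))) = 387/52 + 61/((-69/((1/18)*(-1/14)*(-1/22)*(-4294)))) = 387/52 + 61/((-69/(-2147/2772))) = 387/52 + 61/((-69*(-2772/2147))) = 387/52 + 61/(191268/2147) = 387/52 + 61*(2147/191268) = 387/52 + 130967/191268 = 10103875/1243242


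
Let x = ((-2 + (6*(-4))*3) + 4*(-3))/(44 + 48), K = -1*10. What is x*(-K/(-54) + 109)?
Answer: -63167/621 ≈ -101.72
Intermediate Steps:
K = -10
x = -43/46 (x = ((-2 - 24*3) - 12)/92 = ((-2 - 72) - 12)*(1/92) = (-74 - 12)*(1/92) = -86*1/92 = -43/46 ≈ -0.93478)
x*(-K/(-54) + 109) = -43*(-(-10)/(-54) + 109)/46 = -43*(-(-10)*(-1)/54 + 109)/46 = -43*(-1*5/27 + 109)/46 = -43*(-5/27 + 109)/46 = -43/46*2938/27 = -63167/621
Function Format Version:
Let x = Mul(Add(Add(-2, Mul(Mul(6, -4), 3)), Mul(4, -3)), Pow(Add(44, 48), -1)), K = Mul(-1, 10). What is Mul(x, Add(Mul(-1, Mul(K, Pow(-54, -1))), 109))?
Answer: Rational(-63167, 621) ≈ -101.72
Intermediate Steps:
K = -10
x = Rational(-43, 46) (x = Mul(Add(Add(-2, Mul(-24, 3)), -12), Pow(92, -1)) = Mul(Add(Add(-2, -72), -12), Rational(1, 92)) = Mul(Add(-74, -12), Rational(1, 92)) = Mul(-86, Rational(1, 92)) = Rational(-43, 46) ≈ -0.93478)
Mul(x, Add(Mul(-1, Mul(K, Pow(-54, -1))), 109)) = Mul(Rational(-43, 46), Add(Mul(-1, Mul(-10, Pow(-54, -1))), 109)) = Mul(Rational(-43, 46), Add(Mul(-1, Mul(-10, Rational(-1, 54))), 109)) = Mul(Rational(-43, 46), Add(Mul(-1, Rational(5, 27)), 109)) = Mul(Rational(-43, 46), Add(Rational(-5, 27), 109)) = Mul(Rational(-43, 46), Rational(2938, 27)) = Rational(-63167, 621)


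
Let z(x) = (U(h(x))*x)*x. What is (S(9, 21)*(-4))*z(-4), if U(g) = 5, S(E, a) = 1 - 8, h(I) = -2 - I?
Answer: 2240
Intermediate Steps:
S(E, a) = -7
z(x) = 5*x² (z(x) = (5*x)*x = 5*x²)
(S(9, 21)*(-4))*z(-4) = (-7*(-4))*(5*(-4)²) = 28*(5*16) = 28*80 = 2240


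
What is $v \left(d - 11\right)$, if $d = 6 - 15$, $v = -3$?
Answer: $60$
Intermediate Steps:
$d = -9$ ($d = 6 - 15 = -9$)
$v \left(d - 11\right) = - 3 \left(-9 - 11\right) = \left(-3\right) \left(-20\right) = 60$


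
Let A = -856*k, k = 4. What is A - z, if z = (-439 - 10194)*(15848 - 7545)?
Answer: 88282375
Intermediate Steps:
z = -88285799 (z = -10633*8303 = -88285799)
A = -3424 (A = -856*4 = -3424)
A - z = -3424 - 1*(-88285799) = -3424 + 88285799 = 88282375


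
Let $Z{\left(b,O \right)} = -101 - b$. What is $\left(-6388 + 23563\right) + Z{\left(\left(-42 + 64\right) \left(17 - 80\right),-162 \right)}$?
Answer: $18460$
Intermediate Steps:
$\left(-6388 + 23563\right) + Z{\left(\left(-42 + 64\right) \left(17 - 80\right),-162 \right)} = \left(-6388 + 23563\right) - \left(101 + \left(-42 + 64\right) \left(17 - 80\right)\right) = 17175 - \left(101 + 22 \left(-63\right)\right) = 17175 - -1285 = 17175 + \left(-101 + 1386\right) = 17175 + 1285 = 18460$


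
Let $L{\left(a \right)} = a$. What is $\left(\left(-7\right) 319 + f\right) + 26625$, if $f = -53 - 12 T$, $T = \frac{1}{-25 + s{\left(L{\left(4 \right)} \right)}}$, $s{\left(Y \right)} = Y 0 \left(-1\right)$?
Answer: $\frac{608487}{25} \approx 24339.0$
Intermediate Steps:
$s{\left(Y \right)} = 0$ ($s{\left(Y \right)} = 0 \left(-1\right) = 0$)
$T = - \frac{1}{25}$ ($T = \frac{1}{-25 + 0} = \frac{1}{-25} = - \frac{1}{25} \approx -0.04$)
$f = - \frac{1313}{25}$ ($f = -53 - - \frac{12}{25} = -53 + \frac{12}{25} = - \frac{1313}{25} \approx -52.52$)
$\left(\left(-7\right) 319 + f\right) + 26625 = \left(\left(-7\right) 319 - \frac{1313}{25}\right) + 26625 = \left(-2233 - \frac{1313}{25}\right) + 26625 = - \frac{57138}{25} + 26625 = \frac{608487}{25}$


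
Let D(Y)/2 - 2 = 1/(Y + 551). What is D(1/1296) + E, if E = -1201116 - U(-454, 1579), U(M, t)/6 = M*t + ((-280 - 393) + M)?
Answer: 2218589410654/714097 ≈ 3.1068e+6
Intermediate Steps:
U(M, t) = -4038 + 6*M + 6*M*t (U(M, t) = 6*(M*t + ((-280 - 393) + M)) = 6*(M*t + (-673 + M)) = 6*(-673 + M + M*t) = -4038 + 6*M + 6*M*t)
E = 3106842 (E = -1201116 - (-4038 + 6*(-454) + 6*(-454)*1579) = -1201116 - (-4038 - 2724 - 4301196) = -1201116 - 1*(-4307958) = -1201116 + 4307958 = 3106842)
D(Y) = 4 + 2/(551 + Y) (D(Y) = 4 + 2/(Y + 551) = 4 + 2/(551 + Y))
D(1/1296) + E = 2*(1103 + 2/1296)/(551 + 1/1296) + 3106842 = 2*(1103 + 2*(1/1296))/(551 + 1/1296) + 3106842 = 2*(1103 + 1/648)/(714097/1296) + 3106842 = 2*(1296/714097)*(714745/648) + 3106842 = 2858980/714097 + 3106842 = 2218589410654/714097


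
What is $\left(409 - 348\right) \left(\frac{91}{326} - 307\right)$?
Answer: $- \frac{6099451}{326} \approx -18710.0$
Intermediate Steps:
$\left(409 - 348\right) \left(\frac{91}{326} - 307\right) = 61 \left(91 \cdot \frac{1}{326} - 307\right) = 61 \left(\frac{91}{326} - 307\right) = 61 \left(- \frac{99991}{326}\right) = - \frac{6099451}{326}$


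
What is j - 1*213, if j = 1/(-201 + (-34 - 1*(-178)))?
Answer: -12142/57 ≈ -213.02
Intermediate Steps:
j = -1/57 (j = 1/(-201 + (-34 + 178)) = 1/(-201 + 144) = 1/(-57) = -1/57 ≈ -0.017544)
j - 1*213 = -1/57 - 1*213 = -1/57 - 213 = -12142/57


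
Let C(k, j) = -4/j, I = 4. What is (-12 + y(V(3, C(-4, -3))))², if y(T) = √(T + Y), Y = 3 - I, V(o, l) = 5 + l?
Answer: 448/3 - 32*√3 ≈ 93.908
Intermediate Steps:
Y = -1 (Y = 3 - 1*4 = 3 - 4 = -1)
y(T) = √(-1 + T) (y(T) = √(T - 1) = √(-1 + T))
(-12 + y(V(3, C(-4, -3))))² = (-12 + √(-1 + (5 - 4/(-3))))² = (-12 + √(-1 + (5 - 4*(-⅓))))² = (-12 + √(-1 + (5 + 4/3)))² = (-12 + √(-1 + 19/3))² = (-12 + √(16/3))² = (-12 + 4*√3/3)²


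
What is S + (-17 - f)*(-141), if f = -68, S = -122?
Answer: -7313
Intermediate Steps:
S + (-17 - f)*(-141) = -122 + (-17 - 1*(-68))*(-141) = -122 + (-17 + 68)*(-141) = -122 + 51*(-141) = -122 - 7191 = -7313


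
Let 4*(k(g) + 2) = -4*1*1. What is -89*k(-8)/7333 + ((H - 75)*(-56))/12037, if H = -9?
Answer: 37708311/88267321 ≈ 0.42721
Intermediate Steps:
k(g) = -3 (k(g) = -2 + (-4*1*1)/4 = -2 + (-4*1)/4 = -2 + (¼)*(-4) = -2 - 1 = -3)
-89*k(-8)/7333 + ((H - 75)*(-56))/12037 = -89*(-3)/7333 + ((-9 - 75)*(-56))/12037 = 267*(1/7333) - 84*(-56)*(1/12037) = 267/7333 + 4704*(1/12037) = 267/7333 + 4704/12037 = 37708311/88267321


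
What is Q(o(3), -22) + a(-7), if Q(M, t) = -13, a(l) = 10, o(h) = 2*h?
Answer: -3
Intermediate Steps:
Q(o(3), -22) + a(-7) = -13 + 10 = -3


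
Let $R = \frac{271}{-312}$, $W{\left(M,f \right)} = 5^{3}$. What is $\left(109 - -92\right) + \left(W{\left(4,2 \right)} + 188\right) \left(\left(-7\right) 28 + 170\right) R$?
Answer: $\frac{87235}{12} \approx 7269.6$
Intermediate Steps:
$W{\left(M,f \right)} = 125$
$R = - \frac{271}{312}$ ($R = 271 \left(- \frac{1}{312}\right) = - \frac{271}{312} \approx -0.86859$)
$\left(109 - -92\right) + \left(W{\left(4,2 \right)} + 188\right) \left(\left(-7\right) 28 + 170\right) R = \left(109 - -92\right) + \left(125 + 188\right) \left(\left(-7\right) 28 + 170\right) \left(- \frac{271}{312}\right) = \left(109 + 92\right) + 313 \left(-196 + 170\right) \left(- \frac{271}{312}\right) = 201 + 313 \left(-26\right) \left(- \frac{271}{312}\right) = 201 - - \frac{84823}{12} = 201 + \frac{84823}{12} = \frac{87235}{12}$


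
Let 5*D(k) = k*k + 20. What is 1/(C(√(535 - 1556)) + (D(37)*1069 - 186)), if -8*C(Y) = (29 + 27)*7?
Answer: 5/1483666 ≈ 3.3700e-6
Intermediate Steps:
D(k) = 4 + k²/5 (D(k) = (k*k + 20)/5 = (k² + 20)/5 = (20 + k²)/5 = 4 + k²/5)
C(Y) = -49 (C(Y) = -(29 + 27)*7/8 = -7*7 = -⅛*392 = -49)
1/(C(√(535 - 1556)) + (D(37)*1069 - 186)) = 1/(-49 + ((4 + (⅕)*37²)*1069 - 186)) = 1/(-49 + ((4 + (⅕)*1369)*1069 - 186)) = 1/(-49 + ((4 + 1369/5)*1069 - 186)) = 1/(-49 + ((1389/5)*1069 - 186)) = 1/(-49 + (1484841/5 - 186)) = 1/(-49 + 1483911/5) = 1/(1483666/5) = 5/1483666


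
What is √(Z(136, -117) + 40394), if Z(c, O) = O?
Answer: √40277 ≈ 200.69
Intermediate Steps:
√(Z(136, -117) + 40394) = √(-117 + 40394) = √40277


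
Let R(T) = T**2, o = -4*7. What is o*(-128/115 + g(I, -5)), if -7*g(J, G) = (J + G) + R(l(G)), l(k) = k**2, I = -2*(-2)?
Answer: 290624/115 ≈ 2527.2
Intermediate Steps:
I = 4
o = -28
g(J, G) = -G/7 - J/7 - G**4/7 (g(J, G) = -((J + G) + (G**2)**2)/7 = -((G + J) + G**4)/7 = -(G + J + G**4)/7 = -G/7 - J/7 - G**4/7)
o*(-128/115 + g(I, -5)) = -28*(-128/115 + (-1/7*(-5) - 1/7*4 - 1/7*(-5)**4)) = -28*(-128*1/115 + (5/7 - 4/7 - 1/7*625)) = -28*(-128/115 + (5/7 - 4/7 - 625/7)) = -28*(-128/115 - 624/7) = -28*(-72656/805) = 290624/115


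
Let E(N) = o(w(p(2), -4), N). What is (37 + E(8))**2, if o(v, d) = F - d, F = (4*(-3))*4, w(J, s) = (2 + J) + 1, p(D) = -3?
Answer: 361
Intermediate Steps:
w(J, s) = 3 + J
F = -48 (F = -12*4 = -48)
o(v, d) = -48 - d
E(N) = -48 - N
(37 + E(8))**2 = (37 + (-48 - 1*8))**2 = (37 + (-48 - 8))**2 = (37 - 56)**2 = (-19)**2 = 361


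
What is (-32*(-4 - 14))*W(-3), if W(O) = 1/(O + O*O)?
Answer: 96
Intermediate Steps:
W(O) = 1/(O + O**2)
(-32*(-4 - 14))*W(-3) = (-32*(-4 - 14))*(1/((-3)*(1 - 3))) = (-32*(-18))*(-1/3/(-2)) = 576*(-1/3*(-1/2)) = 576*(1/6) = 96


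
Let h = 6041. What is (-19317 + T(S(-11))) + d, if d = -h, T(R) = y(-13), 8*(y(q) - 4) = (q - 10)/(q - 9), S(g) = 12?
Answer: -4462281/176 ≈ -25354.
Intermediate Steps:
y(q) = 4 + (-10 + q)/(8*(-9 + q)) (y(q) = 4 + ((q - 10)/(q - 9))/8 = 4 + ((-10 + q)/(-9 + q))/8 = 4 + (-10 + q)/(8*(-9 + q)))
T(R) = 727/176 (T(R) = (-298 + 33*(-13))/(8*(-9 - 13)) = (⅛)*(-298 - 429)/(-22) = (⅛)*(-1/22)*(-727) = 727/176)
d = -6041 (d = -1*6041 = -6041)
(-19317 + T(S(-11))) + d = (-19317 + 727/176) - 6041 = -3399065/176 - 6041 = -4462281/176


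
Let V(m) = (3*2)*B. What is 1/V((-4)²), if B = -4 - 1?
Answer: -1/30 ≈ -0.033333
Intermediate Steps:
B = -5
V(m) = -30 (V(m) = (3*2)*(-5) = 6*(-5) = -30)
1/V((-4)²) = 1/(-30) = -1/30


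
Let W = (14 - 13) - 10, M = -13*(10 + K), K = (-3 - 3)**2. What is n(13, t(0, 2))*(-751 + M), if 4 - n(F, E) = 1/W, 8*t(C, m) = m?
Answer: -49913/9 ≈ -5545.9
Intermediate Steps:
K = 36 (K = (-6)**2 = 36)
M = -598 (M = -13*(10 + 36) = -13*46 = -598)
W = -9 (W = 1 - 10 = -9)
t(C, m) = m/8
n(F, E) = 37/9 (n(F, E) = 4 - 1/(-9) = 4 - 1*(-1/9) = 4 + 1/9 = 37/9)
n(13, t(0, 2))*(-751 + M) = 37*(-751 - 598)/9 = (37/9)*(-1349) = -49913/9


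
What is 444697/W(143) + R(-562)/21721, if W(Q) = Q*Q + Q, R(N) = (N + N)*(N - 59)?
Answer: 2184778355/40661712 ≈ 53.731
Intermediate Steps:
R(N) = 2*N*(-59 + N) (R(N) = (2*N)*(-59 + N) = 2*N*(-59 + N))
W(Q) = Q + Q² (W(Q) = Q² + Q = Q + Q²)
444697/W(143) + R(-562)/21721 = 444697/((143*(1 + 143))) + (2*(-562)*(-59 - 562))/21721 = 444697/((143*144)) + (2*(-562)*(-621))*(1/21721) = 444697/20592 + 698004*(1/21721) = 444697*(1/20592) + 698004/21721 = 40427/1872 + 698004/21721 = 2184778355/40661712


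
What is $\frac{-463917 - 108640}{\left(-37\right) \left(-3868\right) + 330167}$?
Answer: $- \frac{572557}{473283} \approx -1.2098$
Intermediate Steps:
$\frac{-463917 - 108640}{\left(-37\right) \left(-3868\right) + 330167} = - \frac{572557}{143116 + 330167} = - \frac{572557}{473283}$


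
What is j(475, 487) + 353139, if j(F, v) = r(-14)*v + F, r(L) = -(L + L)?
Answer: 367250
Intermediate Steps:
r(L) = -2*L
j(F, v) = F + 28*v (j(F, v) = (-2*(-14))*v + F = 28*v + F = F + 28*v)
j(475, 487) + 353139 = (475 + 28*487) + 353139 = (475 + 13636) + 353139 = 14111 + 353139 = 367250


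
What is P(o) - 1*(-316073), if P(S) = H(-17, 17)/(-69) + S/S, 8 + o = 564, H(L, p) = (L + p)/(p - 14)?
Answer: 316074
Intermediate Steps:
H(L, p) = (L + p)/(-14 + p)
o = 556 (o = -8 + 564 = 556)
P(S) = 1 (P(S) = ((-17 + 17)/(-14 + 17))/(-69) + S/S = (0/3)*(-1/69) + 1 = ((⅓)*0)*(-1/69) + 1 = 0*(-1/69) + 1 = 0 + 1 = 1)
P(o) - 1*(-316073) = 1 - 1*(-316073) = 1 + 316073 = 316074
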